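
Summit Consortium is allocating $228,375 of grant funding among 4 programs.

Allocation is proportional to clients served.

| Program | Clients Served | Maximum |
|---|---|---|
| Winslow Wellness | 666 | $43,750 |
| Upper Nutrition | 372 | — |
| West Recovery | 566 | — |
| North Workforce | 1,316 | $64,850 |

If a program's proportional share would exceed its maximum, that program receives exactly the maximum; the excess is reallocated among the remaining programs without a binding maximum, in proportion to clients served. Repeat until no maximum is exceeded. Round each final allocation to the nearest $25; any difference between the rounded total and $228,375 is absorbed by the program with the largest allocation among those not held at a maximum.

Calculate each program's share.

Clients served total: 2,920.
Unconstrained shares: Winslow Wellness 52,088.27; Upper Nutrition 29,094.35; West Recovery 44,267.21; North Workforce 102,925.17.
Capped: Winslow Wellness ($43,750), North Workforce ($64,850); remaining pool $119,775 reallocated over remaining clients served 938.
Redistributed shares: Upper Nutrition 47,501.39 → $47,500; West Recovery 72,273.61 → $72,275.

Winslow Wellness: $43,750 | Upper Nutrition: $47,500 | West Recovery: $72,275 | North Workforce: $64,850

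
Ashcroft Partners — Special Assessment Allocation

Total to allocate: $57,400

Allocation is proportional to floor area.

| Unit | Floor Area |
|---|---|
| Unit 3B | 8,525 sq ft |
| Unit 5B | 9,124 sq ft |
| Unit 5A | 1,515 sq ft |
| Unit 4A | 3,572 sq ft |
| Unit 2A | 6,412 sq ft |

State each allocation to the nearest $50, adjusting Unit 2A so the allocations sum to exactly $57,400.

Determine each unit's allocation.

Unit 3B: $16,800 · Unit 5B: $17,950 · Unit 5A: $3,000 · Unit 4A: $7,050 · Unit 2A: $12,600

Sum of floor area: 29,148.
Pro-rata amounts: Unit 3B 8,525/29,148 × $57,400 = 16,787.94; Unit 5B 9,124/29,148 × $57,400 = 17,967.53; Unit 5A 1,515/29,148 × $57,400 = 2,983.43; Unit 4A 3,572/29,148 × $57,400 = 7,034.20; Unit 2A 6,412/29,148 × $57,400 = 12,626.90.
After rounding ($50): Unit 3B $16,800; Unit 5B $17,950; Unit 5A $3,000; Unit 4A $7,050; Unit 2A $12,650. Sum = $57,450.
Difference $57,400 − $57,450 = −$50 applied to Unit 2A: Unit 2A becomes $12,600.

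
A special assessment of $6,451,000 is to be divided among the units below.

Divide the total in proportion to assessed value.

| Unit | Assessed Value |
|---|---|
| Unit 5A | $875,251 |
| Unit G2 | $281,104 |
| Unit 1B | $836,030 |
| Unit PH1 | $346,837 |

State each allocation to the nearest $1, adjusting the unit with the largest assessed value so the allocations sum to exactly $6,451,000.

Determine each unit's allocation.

Combined assessed value = 875,251 + 281,104 + 836,030 + 346,837 = 2,339,222.
Proportional shares: Unit 5A 2,413,727.39; Unit G2 775,215.82; Unit 1B 2,305,565.496; Unit PH1 956,491.30.
At nearest $1: Unit 5A $2,413,727; Unit G2 $775,216; Unit 1B $2,305,565; Unit PH1 $956,491. Sum = $6,450,999.
Difference $6,451,000 − $6,450,999 = +$1 applied to largest assessed value (Unit 5A): Unit 5A becomes $2,413,728.

Unit 5A: $2,413,728; Unit G2: $775,216; Unit 1B: $2,305,565; Unit PH1: $956,491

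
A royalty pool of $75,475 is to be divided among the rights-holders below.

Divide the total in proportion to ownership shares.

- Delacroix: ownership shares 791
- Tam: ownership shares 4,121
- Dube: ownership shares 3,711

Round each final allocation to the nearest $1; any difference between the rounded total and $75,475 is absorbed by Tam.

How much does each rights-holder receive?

Delacroix: $6,923 | Tam: $36,071 | Dube: $32,481

Ownership shares total: 8,623.
Proportional shares: Delacroix 791/8,623 × $75,475 = 6,923.43; Tam 4,121/8,623 × $75,475 = 36,070.10; Dube 3,711/8,623 × $75,475 = 32,481.47.
Rounded to nearest $1: Delacroix $6,923; Tam $36,070; Dube $32,481. Sum = $75,474.
Difference $75,475 − $75,474 = +$1 applied to Tam: Tam becomes $36,071.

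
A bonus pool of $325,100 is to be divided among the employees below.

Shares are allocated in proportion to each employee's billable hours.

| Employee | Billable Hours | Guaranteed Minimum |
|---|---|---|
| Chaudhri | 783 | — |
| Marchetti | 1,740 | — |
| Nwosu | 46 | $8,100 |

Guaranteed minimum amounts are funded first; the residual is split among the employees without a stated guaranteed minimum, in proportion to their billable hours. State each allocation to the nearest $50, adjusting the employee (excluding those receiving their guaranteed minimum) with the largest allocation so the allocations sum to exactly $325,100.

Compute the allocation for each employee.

Chaudhri: $98,400 · Marchetti: $218,600 · Nwosu: $8,100

Guaranteed amounts: Nwosu $8,100. Balance $317,000.
Balance split over remaining billable hours 2,523: Chaudhri 98,379.31 → $98,400; Marchetti 218,620.69 → $218,600.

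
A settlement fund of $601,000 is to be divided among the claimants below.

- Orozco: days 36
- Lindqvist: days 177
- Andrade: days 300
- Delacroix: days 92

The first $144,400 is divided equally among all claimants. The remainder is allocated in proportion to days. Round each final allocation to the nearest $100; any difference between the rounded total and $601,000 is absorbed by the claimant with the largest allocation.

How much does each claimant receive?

Orozco: $63,300; Lindqvist: $169,700; Andrade: $262,500; Delacroix: $105,500

Equal tier: $144,400 ÷ 4 = $36,100 apiece.
Remainder $456,600 by days (total 605): Orozco 27,169.59 → $27,200; Lindqvist 133,583.80 → $133,600; Andrade 226,413.22 → $226,400; Delacroix 69,433.39 → $69,400.
Totals: Orozco $36,100 + $27,200 = $63,300; Lindqvist $36,100 + $133,600 = $169,700; Andrade $36,100 + $226,400 = $262,500; Delacroix $36,100 + $69,400 = $105,500.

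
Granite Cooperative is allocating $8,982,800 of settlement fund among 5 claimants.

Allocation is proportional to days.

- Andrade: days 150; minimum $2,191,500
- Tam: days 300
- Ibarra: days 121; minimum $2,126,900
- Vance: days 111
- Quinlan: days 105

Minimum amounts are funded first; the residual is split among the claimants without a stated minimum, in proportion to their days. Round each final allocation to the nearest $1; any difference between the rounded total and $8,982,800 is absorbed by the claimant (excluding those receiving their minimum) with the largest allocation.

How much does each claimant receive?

Andrade: $2,191,500 | Tam: $2,711,861 | Ibarra: $2,126,900 | Vance: $1,003,388 | Quinlan: $949,151

Fund the minimums — Andrade $2,191,500; Ibarra $2,126,900. Balance $4,664,400.
Balance split over remaining days 516: Tam 2,711,860.47 → $2,711,860; Vance 1,003,388.37 → $1,003,388; Quinlan 949,151.16 → $949,151.
Rounding difference +$1 applied to Tam → $2,711,861.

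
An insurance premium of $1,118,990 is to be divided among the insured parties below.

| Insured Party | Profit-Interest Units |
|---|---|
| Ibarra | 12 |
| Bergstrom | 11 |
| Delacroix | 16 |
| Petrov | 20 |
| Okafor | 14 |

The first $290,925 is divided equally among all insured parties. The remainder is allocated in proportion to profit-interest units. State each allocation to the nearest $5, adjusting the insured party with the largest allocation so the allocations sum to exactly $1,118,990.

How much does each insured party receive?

Equal tier: $290,925 ÷ 5 = $58,185 apiece.
Remainder $828,065 by profit-interest units (total 73): Ibarra 136,120.27 → $136,120; Bergstrom 124,776.92 → $124,775; Delacroix 181,493.70 → $181,495; Petrov 226,867.12 → $226,865; Okafor 158,806.99 → $158,805.
Rounding difference +$5 on remainder applied to Petrov.
Totals: Ibarra $58,185 + $136,120 = $194,305; Bergstrom $58,185 + $124,775 = $182,960; Delacroix $58,185 + $181,495 = $239,680; Petrov $58,185 + $226,870 = $285,055; Okafor $58,185 + $158,805 = $216,990.

Ibarra: $194,305 | Bergstrom: $182,960 | Delacroix: $239,680 | Petrov: $285,055 | Okafor: $216,990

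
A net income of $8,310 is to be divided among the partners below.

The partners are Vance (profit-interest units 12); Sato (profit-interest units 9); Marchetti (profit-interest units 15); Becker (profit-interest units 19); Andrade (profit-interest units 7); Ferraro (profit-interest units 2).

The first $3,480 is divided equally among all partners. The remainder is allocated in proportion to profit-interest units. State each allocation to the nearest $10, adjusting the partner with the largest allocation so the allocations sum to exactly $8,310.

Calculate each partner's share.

Vance: $1,490 · Sato: $1,260 · Marchetti: $1,710 · Becker: $2,010 · Andrade: $1,110 · Ferraro: $730

$3,480 shared equally gives $580 per partner.
Remainder $4,830 by profit-interest units (total 64): Vance 905.62 → $910; Sato 679.22 → $680; Marchetti 1,132.03 → $1,130; Becker 1,433.91 → $1,430; Andrade 528.28 → $530; Ferraro 150.94 → $150.
Totals: Vance $580 + $910 = $1,490; Sato $580 + $680 = $1,260; Marchetti $580 + $1,130 = $1,710; Becker $580 + $1,430 = $2,010; Andrade $580 + $530 = $1,110; Ferraro $580 + $150 = $730.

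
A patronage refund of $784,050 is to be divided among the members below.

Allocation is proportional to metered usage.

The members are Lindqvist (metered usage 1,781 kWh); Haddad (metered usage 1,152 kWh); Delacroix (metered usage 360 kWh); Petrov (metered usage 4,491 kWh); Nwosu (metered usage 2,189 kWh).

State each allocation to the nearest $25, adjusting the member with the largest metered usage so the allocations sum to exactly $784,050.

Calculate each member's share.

Lindqvist: $140,025 · Haddad: $90,575 · Delacroix: $28,300 · Petrov: $353,050 · Nwosu: $172,100

Combined metered usage = 1,781 + 1,152 + 360 + 4,491 + 2,189 = 9,973.
Pro-rata amounts: Lindqvist 140,017.35; Haddad 90,567.09; Delacroix 28,302.22; Petrov 353,070.14; Nwosu 172,093.20.
Rounded to nearest $25: Lindqvist $140,025; Haddad $90,575; Delacroix $28,300; Petrov $353,075; Nwosu $172,100. Sum = $784,075.
Difference $784,050 − $784,075 = −$25 applied to largest metered usage (Petrov): Petrov becomes $353,050.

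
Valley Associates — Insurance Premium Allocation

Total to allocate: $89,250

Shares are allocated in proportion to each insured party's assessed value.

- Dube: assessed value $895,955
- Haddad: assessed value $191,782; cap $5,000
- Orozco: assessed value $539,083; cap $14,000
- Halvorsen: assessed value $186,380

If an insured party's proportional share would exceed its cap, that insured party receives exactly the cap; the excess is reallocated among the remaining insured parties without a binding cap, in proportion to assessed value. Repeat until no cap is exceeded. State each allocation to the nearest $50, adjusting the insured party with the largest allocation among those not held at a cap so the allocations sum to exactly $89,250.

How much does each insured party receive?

Dube: $58,150 | Haddad: $5,000 | Orozco: $14,000 | Halvorsen: $12,100

Assessed value total: 1,813,200.
Pro-rata shares before constraints: Dube 44,101.03; Haddad 9,439.96; Orozco 26,534.94; Halvorsen 9,174.07.
Cap binds for Haddad ($5,000), Orozco ($14,000); residual $70,250 reallocated over remaining assessed value 1,082,335.
Remaining shares: Dube 58,152.83 → $58,150; Halvorsen 12,097.17 → $12,100.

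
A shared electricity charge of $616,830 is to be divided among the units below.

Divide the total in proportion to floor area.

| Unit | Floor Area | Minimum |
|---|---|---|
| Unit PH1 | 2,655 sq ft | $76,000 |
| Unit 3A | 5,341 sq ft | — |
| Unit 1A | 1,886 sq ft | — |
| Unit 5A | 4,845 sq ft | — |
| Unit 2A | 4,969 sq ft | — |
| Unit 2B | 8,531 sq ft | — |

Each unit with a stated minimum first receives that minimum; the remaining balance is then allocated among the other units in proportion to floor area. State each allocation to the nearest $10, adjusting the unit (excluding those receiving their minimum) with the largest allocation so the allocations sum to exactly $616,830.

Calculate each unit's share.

Unit PH1: $76,000; Unit 3A: $112,960; Unit 1A: $39,890; Unit 5A: $102,470; Unit 2A: $105,090; Unit 2B: $180,420

Fund the minimums — Unit PH1 $76,000. Balance $540,830.
Balance split over remaining floor area 25,572: Unit 3A 112,958.43 → $112,960; Unit 1A 39,887.59 → $39,890; Unit 5A 102,468.38 → $102,470; Unit 2A 105,090.89 → $105,090; Unit 2B 180,424.71 → $180,420.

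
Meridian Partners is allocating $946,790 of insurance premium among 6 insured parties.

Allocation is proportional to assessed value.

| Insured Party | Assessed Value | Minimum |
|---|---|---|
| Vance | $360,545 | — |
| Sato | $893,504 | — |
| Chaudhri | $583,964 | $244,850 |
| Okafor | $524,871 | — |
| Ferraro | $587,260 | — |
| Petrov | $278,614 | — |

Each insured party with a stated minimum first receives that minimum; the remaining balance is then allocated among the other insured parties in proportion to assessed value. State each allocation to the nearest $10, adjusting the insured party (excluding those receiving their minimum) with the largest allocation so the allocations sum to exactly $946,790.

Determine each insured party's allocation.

Vance: $95,690; Sato: $237,140; Chaudhri: $244,850; Okafor: $139,300; Ferraro: $155,860; Petrov: $73,950

Guaranteed amounts: Chaudhri $244,850. Balance $701,940.
Balance split over remaining assessed value 2,644,794: Vance 95,690.23 → $95,690; Sato 237,139.90 → $237,140; Okafor 139,303.08 → $139,300; Ferraro 155,861.40 → $155,860; Petrov 73,945.39 → $73,950.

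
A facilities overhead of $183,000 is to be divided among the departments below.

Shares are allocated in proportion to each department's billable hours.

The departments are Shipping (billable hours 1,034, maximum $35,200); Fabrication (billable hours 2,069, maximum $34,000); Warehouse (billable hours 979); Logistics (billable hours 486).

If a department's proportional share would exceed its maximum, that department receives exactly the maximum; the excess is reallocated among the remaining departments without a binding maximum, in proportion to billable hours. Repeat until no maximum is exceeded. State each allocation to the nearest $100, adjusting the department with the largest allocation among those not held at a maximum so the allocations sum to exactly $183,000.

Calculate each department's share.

Total billable hours = 4,568.
Unconstrained shares: Shipping 41,423.38; Fabrication 82,886.82; Warehouse 39,220.01; Logistics 19,469.79.
Cap binds for Shipping ($35,200), Fabrication ($34,000); residual $113,800 reallocated over remaining billable hours 1,465.
Redistributed shares: Warehouse 76,047.92 → $76,000; Logistics 37,752.08 → $37,800.

Shipping: $35,200 | Fabrication: $34,000 | Warehouse: $76,000 | Logistics: $37,800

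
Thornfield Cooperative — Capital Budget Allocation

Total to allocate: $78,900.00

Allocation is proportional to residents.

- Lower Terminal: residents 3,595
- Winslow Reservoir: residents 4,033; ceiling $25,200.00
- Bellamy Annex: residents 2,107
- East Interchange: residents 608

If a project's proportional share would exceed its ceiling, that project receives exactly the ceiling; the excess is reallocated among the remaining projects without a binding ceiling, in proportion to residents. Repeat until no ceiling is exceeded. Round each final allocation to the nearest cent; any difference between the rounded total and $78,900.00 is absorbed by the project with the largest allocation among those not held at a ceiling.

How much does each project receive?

Lower Terminal: $30,594.54 | Winslow Reservoir: $25,200.00 | Bellamy Annex: $17,931.20 | East Interchange: $5,174.26

Combined residents = 10,343.
Proportional shares (ignoring caps): Lower Terminal 27,423.9099; Winslow Reservoir 30,765.1262; Bellamy Annex 16,072.9286; East Interchange 4,638.0354.
Held at cap: Winslow Reservoir ($25,200.00); remaining pool $53,700.00 reallocated over remaining residents 6,310.
Remaining shares: Lower Terminal 30,594.5325 → $30,594.53; Bellamy Annex 17,931.2044 → $17,931.20; East Interchange 5,174.2631 → $5,174.26.
Rounding difference +$0.01 applied to Lower Terminal → $30,594.54.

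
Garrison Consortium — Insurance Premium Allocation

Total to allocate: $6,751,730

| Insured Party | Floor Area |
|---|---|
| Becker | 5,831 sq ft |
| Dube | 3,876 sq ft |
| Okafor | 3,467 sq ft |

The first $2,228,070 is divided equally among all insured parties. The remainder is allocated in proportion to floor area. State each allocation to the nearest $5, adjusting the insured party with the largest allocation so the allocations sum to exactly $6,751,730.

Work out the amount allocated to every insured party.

$2,228,070 shared equally gives $742,690 per insured party.
Remainder $4,523,660 by floor area (total 13,174): Becker 2,002,236.33 → $2,002,235; Dube 1,330,932.61 → $1,330,935; Okafor 1,190,491.06 → $1,190,490.
Totals: Becker $742,690 + $2,002,235 = $2,744,925; Dube $742,690 + $1,330,935 = $2,073,625; Okafor $742,690 + $1,190,490 = $1,933,180.

Becker: $2,744,925 | Dube: $2,073,625 | Okafor: $1,933,180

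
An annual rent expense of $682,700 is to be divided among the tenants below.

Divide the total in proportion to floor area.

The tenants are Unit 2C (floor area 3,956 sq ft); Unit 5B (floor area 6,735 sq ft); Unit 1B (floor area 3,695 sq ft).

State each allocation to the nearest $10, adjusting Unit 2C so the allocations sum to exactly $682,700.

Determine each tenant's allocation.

Floor area total: 14,386.
Raw shares: Unit 2C 3,956/14,386 × $682,700 = 187,735.38; Unit 5B 6,735/14,386 × $682,700 = 319,615.22; Unit 1B 3,695/14,386 × $682,700 = 175,349.40.
At nearest $10: Unit 2C $187,740; Unit 5B $319,620; Unit 1B $175,350. Sum = $682,710.
Difference $682,700 − $682,710 = −$10 applied to Unit 2C: Unit 2C becomes $187,730.

Unit 2C: $187,730 | Unit 5B: $319,620 | Unit 1B: $175,350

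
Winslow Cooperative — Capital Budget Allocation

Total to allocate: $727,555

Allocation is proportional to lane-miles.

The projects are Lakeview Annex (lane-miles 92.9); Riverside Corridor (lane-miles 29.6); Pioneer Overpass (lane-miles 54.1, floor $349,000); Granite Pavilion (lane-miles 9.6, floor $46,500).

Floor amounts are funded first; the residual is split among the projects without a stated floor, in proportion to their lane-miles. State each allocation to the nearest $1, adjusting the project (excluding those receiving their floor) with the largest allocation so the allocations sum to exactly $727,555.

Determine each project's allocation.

Guaranteed amounts: Pioneer Overpass $349,000; Granite Pavilion $46,500. Residual $332,055.
Residual split over remaining lane-miles 122.5: Lakeview Annex 251,819.67 → $251,820; Riverside Corridor 80,235.33 → $80,235.

Lakeview Annex: $251,820 | Riverside Corridor: $80,235 | Pioneer Overpass: $349,000 | Granite Pavilion: $46,500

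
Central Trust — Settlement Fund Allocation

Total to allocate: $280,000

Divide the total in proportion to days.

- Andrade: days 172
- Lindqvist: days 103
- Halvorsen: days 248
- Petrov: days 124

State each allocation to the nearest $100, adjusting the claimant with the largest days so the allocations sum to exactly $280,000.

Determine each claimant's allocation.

Total days = 172 + 103 + 248 + 124 = 647.
Unrounded shares: Andrade 74,435.86; Lindqvist 44,574.96; Halvorsen 107,326.12; Petrov 53,663.06.
At nearest $100: Andrade $74,400; Lindqvist $44,600; Halvorsen $107,300; Petrov $53,700. Sum = $280,000.
Rounded total matches; no reconciliation needed.

Andrade: $74,400 | Lindqvist: $44,600 | Halvorsen: $107,300 | Petrov: $53,700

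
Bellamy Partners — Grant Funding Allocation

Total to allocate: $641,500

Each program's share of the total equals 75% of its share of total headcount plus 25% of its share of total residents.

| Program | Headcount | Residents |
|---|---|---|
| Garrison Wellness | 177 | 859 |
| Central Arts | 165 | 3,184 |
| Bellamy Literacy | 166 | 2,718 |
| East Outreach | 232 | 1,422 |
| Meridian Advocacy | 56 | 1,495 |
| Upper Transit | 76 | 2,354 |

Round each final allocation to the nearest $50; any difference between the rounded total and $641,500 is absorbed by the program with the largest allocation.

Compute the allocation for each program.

Headcount total 872; residents total 12,032.
Combined weights (75% headcount + 25% residents): Garrison Wellness 0.1701; Central Arts 0.2081; Bellamy Literacy 0.1992; East Outreach 0.2291; Meridian Advocacy 0.0792; Upper Transit 0.1143.
Unrounded shares: Garrison Wellness 109,109.19; Central Arts 133,478.22; Bellamy Literacy 127,818.64; East Outreach 146,959.63; Meridian Advocacy 50,824.85; Upper Transit 73,309.47.
Rounded to nearest $50: Garrison Wellness $109,100; Central Arts $133,500; Bellamy Literacy $127,800; East Outreach $146,950; Meridian Advocacy $50,800; Upper Transit $73,300. Sum = $641,450.
Difference $641,500 − $641,450 = +$50 applied to largest allocation (East Outreach): East Outreach becomes $147,000.

Garrison Wellness: $109,100; Central Arts: $133,500; Bellamy Literacy: $127,800; East Outreach: $147,000; Meridian Advocacy: $50,800; Upper Transit: $73,300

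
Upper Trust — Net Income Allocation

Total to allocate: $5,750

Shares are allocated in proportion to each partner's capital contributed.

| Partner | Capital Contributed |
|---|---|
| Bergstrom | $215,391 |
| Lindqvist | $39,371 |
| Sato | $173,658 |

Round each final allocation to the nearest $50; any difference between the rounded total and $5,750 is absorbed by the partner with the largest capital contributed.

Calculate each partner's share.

Sum of capital contributed: 428,420.
Raw shares: Bergstrom 215,391/428,420 × $5,750 = 2,890.85; Lindqvist 39,371/428,420 × $5,750 = 528.41; Sato 173,658/428,420 × $5,750 = 2,330.74.
After rounding ($50): Bergstrom $2,900; Lindqvist $550; Sato $2,350. Sum = $5,800.
Difference $5,750 − $5,800 = −$50 applied to largest capital contributed (Bergstrom): Bergstrom becomes $2,850.

Bergstrom: $2,850 | Lindqvist: $550 | Sato: $2,350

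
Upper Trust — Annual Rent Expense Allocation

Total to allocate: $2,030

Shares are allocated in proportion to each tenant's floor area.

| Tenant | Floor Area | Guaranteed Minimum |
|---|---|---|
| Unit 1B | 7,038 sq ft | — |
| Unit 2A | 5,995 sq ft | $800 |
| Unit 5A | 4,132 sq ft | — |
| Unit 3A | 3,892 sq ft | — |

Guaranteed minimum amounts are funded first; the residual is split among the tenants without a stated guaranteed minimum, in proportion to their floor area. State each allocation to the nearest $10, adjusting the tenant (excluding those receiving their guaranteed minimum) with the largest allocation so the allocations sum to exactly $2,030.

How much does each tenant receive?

Unit 1B: $570; Unit 2A: $800; Unit 5A: $340; Unit 3A: $320

Minimums first: Unit 2A $800. Residual $1,230.
Residual split over remaining floor area 15,062: Unit 1B 574.74 → $570; Unit 5A 337.43 → $340; Unit 3A 317.83 → $320.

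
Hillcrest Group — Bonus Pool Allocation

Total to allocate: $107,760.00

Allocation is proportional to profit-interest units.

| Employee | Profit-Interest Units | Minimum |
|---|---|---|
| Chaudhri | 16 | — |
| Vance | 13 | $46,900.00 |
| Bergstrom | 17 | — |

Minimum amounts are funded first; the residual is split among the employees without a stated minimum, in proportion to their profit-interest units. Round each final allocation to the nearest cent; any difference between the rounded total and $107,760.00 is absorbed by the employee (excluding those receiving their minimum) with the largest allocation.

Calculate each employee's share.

Chaudhri: $29,507.88 | Vance: $46,900.00 | Bergstrom: $31,352.12

Guaranteed amounts: Vance $46,900.00. Remaining pool $60,860.00.
Remaining pool split over remaining profit-interest units 33: Chaudhri 29,507.8788 → $29,507.88; Bergstrom 31,352.1212 → $31,352.12.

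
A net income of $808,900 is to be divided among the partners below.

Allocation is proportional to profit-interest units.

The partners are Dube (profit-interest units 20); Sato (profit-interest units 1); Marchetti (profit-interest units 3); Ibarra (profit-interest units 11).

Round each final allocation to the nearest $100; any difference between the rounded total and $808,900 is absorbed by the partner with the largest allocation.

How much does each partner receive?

Dube: $462,300 · Sato: $23,100 · Marchetti: $69,300 · Ibarra: $254,200

Sum of profit-interest units: 35.
Unrounded shares: Dube 20/35 × $808,900 = 462,228.57; Sato 1/35 × $808,900 = 23,111.43; Marchetti 3/35 × $808,900 = 69,334.29; Ibarra 11/35 × $808,900 = 254,225.71.
At nearest $100: Dube $462,200; Sato $23,100; Marchetti $69,300; Ibarra $254,200. Sum = $808,800.
Difference $808,900 − $808,800 = +$100 applied to largest allocation (Dube): Dube becomes $462,300.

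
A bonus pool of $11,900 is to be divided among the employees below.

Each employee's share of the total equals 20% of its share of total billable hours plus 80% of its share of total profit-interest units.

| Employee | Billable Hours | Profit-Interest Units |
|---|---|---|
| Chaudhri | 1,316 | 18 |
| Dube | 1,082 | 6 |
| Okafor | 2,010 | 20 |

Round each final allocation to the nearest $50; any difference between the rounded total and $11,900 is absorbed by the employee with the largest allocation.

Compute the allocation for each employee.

Chaudhri: $4,600; Dube: $1,900; Okafor: $5,400

Billable hours total 4,408; profit-interest units total 44.
Composite weights (20% billable hours + 80% profit-interest units): Chaudhri 0.3870; Dube 0.1582; Okafor 0.4548.
Pro-rata amounts: Chaudhri 4,605.09; Dube 1,882.38; Okafor 5,412.53.
After rounding ($50): Chaudhri $4,600; Dube $1,900; Okafor $5,400. Sum = $11,900.
No rounding difference to absorb.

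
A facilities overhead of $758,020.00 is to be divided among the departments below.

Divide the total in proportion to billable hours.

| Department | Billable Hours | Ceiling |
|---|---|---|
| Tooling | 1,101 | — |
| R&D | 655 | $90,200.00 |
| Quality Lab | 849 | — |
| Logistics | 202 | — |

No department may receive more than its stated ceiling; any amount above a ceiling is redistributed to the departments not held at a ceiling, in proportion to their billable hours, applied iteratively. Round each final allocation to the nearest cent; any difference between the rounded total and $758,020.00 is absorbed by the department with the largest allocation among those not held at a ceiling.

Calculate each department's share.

Sum of billable hours: 2,807.
Pro-rata shares before constraints: Tooling 297,320.9904; R&D 176,880.3349; Quality Lab 229,269.3196; Logistics 54,549.3552.
Capped: R&D ($90,200.00); balance $667,820.00 reallocated over remaining billable hours 2,152.
Remaining shares: Tooling 341,668.1320 → $341,668.13; Quality Lab 263,466.1617 → $263,466.16; Logistics 62,685.7063 → $62,685.71.

Tooling: $341,668.13 · R&D: $90,200.00 · Quality Lab: $263,466.16 · Logistics: $62,685.71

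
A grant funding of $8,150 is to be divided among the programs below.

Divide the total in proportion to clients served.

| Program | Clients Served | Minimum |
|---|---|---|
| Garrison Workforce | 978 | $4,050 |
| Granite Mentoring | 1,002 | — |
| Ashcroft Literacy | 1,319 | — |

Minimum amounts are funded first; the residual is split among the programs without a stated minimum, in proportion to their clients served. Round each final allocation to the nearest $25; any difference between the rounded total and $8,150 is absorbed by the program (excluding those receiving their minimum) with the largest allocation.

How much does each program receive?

Minimums first: Garrison Workforce $4,050. Remaining pool $4,100.
Remaining pool split over remaining clients served 2,321: Granite Mentoring 1,770.01 → $1,775; Ashcroft Literacy 2,329.99 → $2,325.

Garrison Workforce: $4,050 · Granite Mentoring: $1,775 · Ashcroft Literacy: $2,325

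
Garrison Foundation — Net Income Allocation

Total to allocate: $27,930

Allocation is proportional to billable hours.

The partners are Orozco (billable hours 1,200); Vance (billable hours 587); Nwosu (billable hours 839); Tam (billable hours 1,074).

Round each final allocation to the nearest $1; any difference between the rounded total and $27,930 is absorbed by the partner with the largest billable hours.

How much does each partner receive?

Orozco: $9,059; Vance: $4,431; Nwosu: $6,333; Tam: $8,107

Sum of billable hours: 3,700.
Proportional shares: Orozco 1,200/3,700 × $27,930 = 9,058.38; Vance 587/3,700 × $27,930 = 4,431.06; Nwosu 839/3,700 × $27,930 = 6,333.32; Tam 1,074/3,700 × $27,930 = 8,107.25.
At nearest $1: Orozco $9,058; Vance $4,431; Nwosu $6,333; Tam $8,107. Sum = $27,929.
Difference $27,930 − $27,929 = +$1 applied to largest billable hours (Orozco): Orozco becomes $9,059.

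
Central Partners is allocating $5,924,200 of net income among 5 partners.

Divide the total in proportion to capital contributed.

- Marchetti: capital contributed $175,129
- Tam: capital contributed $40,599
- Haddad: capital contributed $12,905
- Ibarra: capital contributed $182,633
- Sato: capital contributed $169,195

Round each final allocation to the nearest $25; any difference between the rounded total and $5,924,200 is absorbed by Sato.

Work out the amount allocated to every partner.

Sum of capital contributed: 580,461.
Unrounded shares: Marchetti 175,129/580,461 × $5,924,200 = 1,787,371.11; Tam 40,599/580,461 × $5,924,200 = 414,354.45; Haddad 12,905/580,461 × $5,924,200 = 131,708.76; Ibarra 182,633/580,461 × $5,924,200 = 1,863,957.13; Sato 169,195/580,461 × $5,924,200 = 1,726,808.55.
After rounding ($25): Marchetti $1,787,375; Tam $414,350; Haddad $131,700; Ibarra $1,863,950; Sato $1,726,800. Sum = $5,924,175.
Difference $5,924,200 − $5,924,175 = +$25 applied to Sato: Sato becomes $1,726,825.

Marchetti: $1,787,375 · Tam: $414,350 · Haddad: $131,700 · Ibarra: $1,863,950 · Sato: $1,726,825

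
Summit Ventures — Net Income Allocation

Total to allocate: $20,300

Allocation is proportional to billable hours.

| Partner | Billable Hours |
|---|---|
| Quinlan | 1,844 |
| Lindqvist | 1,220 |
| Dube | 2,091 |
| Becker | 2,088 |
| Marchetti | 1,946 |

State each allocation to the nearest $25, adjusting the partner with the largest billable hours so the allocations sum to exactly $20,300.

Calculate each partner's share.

Total billable hours = 1,844 + 1,220 + 2,091 + 2,088 + 1,946 = 9,189.
Pro-rata amounts: Quinlan 4,073.70; Lindqvist 2,695.18; Dube 4,619.36; Becker 4,612.73; Marchetti 4,299.03.
At nearest $25: Quinlan $4,075; Lindqvist $2,700; Dube $4,625; Becker $4,625; Marchetti $4,300. Sum = $20,325.
Difference $20,300 − $20,325 = −$25 applied to largest billable hours (Dube): Dube becomes $4,600.

Quinlan: $4,075; Lindqvist: $2,700; Dube: $4,600; Becker: $4,625; Marchetti: $4,300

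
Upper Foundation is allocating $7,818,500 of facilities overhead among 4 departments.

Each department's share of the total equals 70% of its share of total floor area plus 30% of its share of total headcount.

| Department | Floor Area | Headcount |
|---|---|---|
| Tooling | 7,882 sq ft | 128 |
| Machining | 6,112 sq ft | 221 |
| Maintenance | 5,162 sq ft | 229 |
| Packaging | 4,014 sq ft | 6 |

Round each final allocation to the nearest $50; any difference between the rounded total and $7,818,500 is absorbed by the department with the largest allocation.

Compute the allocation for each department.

Floor area total 23,170; headcount total 584.
Combined weights (70% floor area + 30% headcount): Tooling 0.3039; Machining 0.2982; Maintenance 0.2736; Packaging 0.1244.
Pro-rata amounts: Tooling 2,375,888.23; Machining 2,331,320.06; Maintenance 2,139,052.84; Packaging 972,238.87.
At nearest $50: Tooling $2,375,900; Machining $2,331,300; Maintenance $2,139,050; Packaging $972,250. Sum = $7,818,500.
No rounding difference to absorb.

Tooling: $2,375,900 · Machining: $2,331,300 · Maintenance: $2,139,050 · Packaging: $972,250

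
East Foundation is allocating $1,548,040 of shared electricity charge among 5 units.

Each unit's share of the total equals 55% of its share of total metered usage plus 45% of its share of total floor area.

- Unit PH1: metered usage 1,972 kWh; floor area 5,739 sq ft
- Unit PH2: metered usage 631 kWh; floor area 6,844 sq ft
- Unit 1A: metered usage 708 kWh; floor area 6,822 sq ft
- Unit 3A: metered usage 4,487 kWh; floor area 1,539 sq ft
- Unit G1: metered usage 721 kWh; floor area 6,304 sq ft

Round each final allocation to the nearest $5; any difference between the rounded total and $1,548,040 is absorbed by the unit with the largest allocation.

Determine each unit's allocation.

Metered usage total 8,519; floor area total 27,248.
Composite weights (55% metered usage + 45% floor area): Unit PH1 0.2221; Unit PH2 0.1538; Unit 1A 0.1584; Unit 3A 0.3151; Unit G1 0.1507.
Unrounded shares: Unit PH1 343,811.71; Unit PH2 238,037.20; Unit 1A 245,170.43; Unit 3A 487,794.06; Unit G1 233,226.60.
After rounding ($5): Unit PH1 $343,810; Unit PH2 $238,035; Unit 1A $245,170; Unit 3A $487,795; Unit G1 $233,225. Sum = $1,548,035.
Difference $1,548,040 − $1,548,035 = +$5 applied to largest allocation (Unit 3A): Unit 3A becomes $487,800.

Unit PH1: $343,810 · Unit PH2: $238,035 · Unit 1A: $245,170 · Unit 3A: $487,800 · Unit G1: $233,225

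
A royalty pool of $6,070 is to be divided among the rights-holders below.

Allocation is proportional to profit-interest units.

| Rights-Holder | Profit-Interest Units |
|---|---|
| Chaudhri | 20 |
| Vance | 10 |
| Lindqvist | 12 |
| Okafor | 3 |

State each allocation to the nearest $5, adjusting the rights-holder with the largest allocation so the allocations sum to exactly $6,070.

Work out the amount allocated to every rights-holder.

Combined profit-interest units = 45.
Proportional shares: Chaudhri 20/45 × $6,070 = 2,697.78; Vance 10/45 × $6,070 = 1,348.89; Lindqvist 12/45 × $6,070 = 1,618.67; Okafor 3/45 × $6,070 = 404.67.
At nearest $5: Chaudhri $2,700; Vance $1,350; Lindqvist $1,620; Okafor $405. Sum = $6,075.
Difference $6,070 − $6,075 = −$5 applied to largest allocation (Chaudhri): Chaudhri becomes $2,695.

Chaudhri: $2,695 | Vance: $1,350 | Lindqvist: $1,620 | Okafor: $405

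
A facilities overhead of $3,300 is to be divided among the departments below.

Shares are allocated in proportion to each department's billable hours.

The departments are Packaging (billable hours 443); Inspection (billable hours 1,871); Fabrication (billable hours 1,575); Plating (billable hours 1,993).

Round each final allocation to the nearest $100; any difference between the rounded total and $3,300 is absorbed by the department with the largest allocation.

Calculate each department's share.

Packaging: $200 | Inspection: $1,000 | Fabrication: $900 | Plating: $1,200

Total billable hours = 5,882.
Proportional shares: Packaging 443/5,882 × $3,300 = 248.54; Inspection 1,871/5,882 × $3,300 = 1,049.69; Fabrication 1,575/5,882 × $3,300 = 883.63; Plating 1,993/5,882 × $3,300 = 1,118.14.
Rounded to nearest $100: Packaging $200; Inspection $1,000; Fabrication $900; Plating $1,100. Sum = $3,200.
Difference $3,300 − $3,200 = +$100 applied to largest allocation (Plating): Plating becomes $1,200.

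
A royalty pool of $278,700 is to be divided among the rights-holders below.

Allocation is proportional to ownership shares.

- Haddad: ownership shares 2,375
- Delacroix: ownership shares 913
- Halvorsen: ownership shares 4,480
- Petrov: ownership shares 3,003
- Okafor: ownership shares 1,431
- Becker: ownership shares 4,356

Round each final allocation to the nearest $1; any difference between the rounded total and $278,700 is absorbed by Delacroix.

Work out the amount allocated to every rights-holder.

Haddad: $39,975 · Delacroix: $15,368 · Halvorsen: $75,406 · Petrov: $50,546 · Okafor: $24,086 · Becker: $73,319

Sum of ownership shares: 16,558.
Raw shares: Haddad 2,375/16,558 × $278,700 = 39,975.39; Delacroix 913/16,558 × $278,700 = 15,367.38; Halvorsen 4,480/16,558 × $278,700 = 75,406.21; Petrov 3,003/16,558 × $278,700 = 50,545.72; Okafor 1,431/16,558 × $278,700 = 24,086.22; Becker 4,356/16,558 × $278,700 = 73,319.07.
After rounding ($1): Haddad $39,975; Delacroix $15,367; Halvorsen $75,406; Petrov $50,546; Okafor $24,086; Becker $73,319. Sum = $278,699.
Difference $278,700 − $278,699 = +$1 applied to Delacroix: Delacroix becomes $15,368.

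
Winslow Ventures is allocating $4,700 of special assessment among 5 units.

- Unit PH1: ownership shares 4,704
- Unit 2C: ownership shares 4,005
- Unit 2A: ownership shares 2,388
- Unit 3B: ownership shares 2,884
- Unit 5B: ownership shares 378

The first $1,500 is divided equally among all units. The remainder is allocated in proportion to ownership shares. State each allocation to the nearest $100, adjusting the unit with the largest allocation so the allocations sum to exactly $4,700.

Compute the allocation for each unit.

Unit PH1: $1,400 · Unit 2C: $1,200 · Unit 2A: $800 · Unit 3B: $900 · Unit 5B: $400

Equal tier: $1,500 ÷ 5 = $300 apiece.
Remainder $3,200 by ownership shares (total 14,359): Unit PH1 1,048.32 → $1,000; Unit 2C 892.54 → $900; Unit 2A 532.18 → $500; Unit 3B 642.72 → $600; Unit 5B 84.24 → $100.
Rounding difference +$100 on remainder applied to Unit PH1.
Totals: Unit PH1 $300 + $1,100 = $1,400; Unit 2C $300 + $900 = $1,200; Unit 2A $300 + $500 = $800; Unit 3B $300 + $600 = $900; Unit 5B $300 + $100 = $400.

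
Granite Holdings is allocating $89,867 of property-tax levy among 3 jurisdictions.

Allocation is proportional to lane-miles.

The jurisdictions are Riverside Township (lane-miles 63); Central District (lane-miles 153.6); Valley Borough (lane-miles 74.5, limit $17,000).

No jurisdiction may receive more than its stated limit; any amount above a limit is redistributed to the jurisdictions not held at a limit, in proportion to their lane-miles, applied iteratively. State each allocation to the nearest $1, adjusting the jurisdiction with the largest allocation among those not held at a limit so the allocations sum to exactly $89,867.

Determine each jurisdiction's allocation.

Riverside Township: $21,194; Central District: $51,673; Valley Borough: $17,000

Sum of lane-miles: 291.1.
Proportional shares (ignoring caps): Riverside Township 19,449.06; Central District 47,418.66; Valley Borough 22,999.28.
Capped: Valley Borough ($17,000); balance $72,867 reallocated over remaining lane-miles 216.6.
Redistributed shares: Riverside Township 21,194.00 → $21,194; Central District 51,673.00 → $51,673.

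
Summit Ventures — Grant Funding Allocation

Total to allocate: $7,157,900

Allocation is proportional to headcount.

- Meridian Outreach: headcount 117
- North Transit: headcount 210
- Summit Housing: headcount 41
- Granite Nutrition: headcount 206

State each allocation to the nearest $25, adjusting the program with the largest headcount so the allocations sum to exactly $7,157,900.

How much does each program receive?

Headcount total: 574.
Proportional shares: Meridian Outreach 117/574 × $7,157,900 = 1,459,014.46; North Transit 210/574 × $7,157,900 = 2,618,743.90; Summit Housing 41/574 × $7,157,900 = 511,278.57; Granite Nutrition 206/574 × $7,157,900 = 2,568,863.07.
Rounded to nearest $25: Meridian Outreach $1,459,025; North Transit $2,618,750; Summit Housing $511,275; Granite Nutrition $2,568,875. Sum = $7,157,925.
Difference $7,157,900 − $7,157,925 = −$25 applied to largest headcount (North Transit): North Transit becomes $2,618,725.

Meridian Outreach: $1,459,025 · North Transit: $2,618,725 · Summit Housing: $511,275 · Granite Nutrition: $2,568,875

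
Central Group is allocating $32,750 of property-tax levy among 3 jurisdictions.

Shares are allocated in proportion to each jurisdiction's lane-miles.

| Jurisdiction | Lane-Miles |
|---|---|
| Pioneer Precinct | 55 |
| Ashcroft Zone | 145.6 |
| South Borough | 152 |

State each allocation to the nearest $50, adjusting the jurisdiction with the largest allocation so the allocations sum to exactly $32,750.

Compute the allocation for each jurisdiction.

Combined lane-miles = 352.6.
Unrounded shares: Pioneer Precinct 55/352.6 × $32,750 = 5,108.48; Ashcroft Zone 145.6/352.6 × $32,750 = 13,523.54; South Borough 152/352.6 × $32,750 = 14,117.98.
After rounding ($50): Pioneer Precinct $5,100; Ashcroft Zone $13,500; South Borough $14,100. Sum = $32,700.
Difference $32,750 − $32,700 = +$50 applied to largest allocation (South Borough): South Borough becomes $14,150.

Pioneer Precinct: $5,100; Ashcroft Zone: $13,500; South Borough: $14,150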